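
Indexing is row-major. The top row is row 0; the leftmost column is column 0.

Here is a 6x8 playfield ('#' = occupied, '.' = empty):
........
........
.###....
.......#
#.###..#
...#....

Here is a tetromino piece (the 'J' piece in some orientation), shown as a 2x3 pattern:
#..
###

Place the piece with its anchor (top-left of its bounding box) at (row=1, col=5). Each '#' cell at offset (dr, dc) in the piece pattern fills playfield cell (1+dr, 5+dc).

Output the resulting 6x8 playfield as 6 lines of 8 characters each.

Answer: ........
.....#..
.###.###
.......#
#.###..#
...#....

Derivation:
Fill (1+0,5+0) = (1,5)
Fill (1+1,5+0) = (2,5)
Fill (1+1,5+1) = (2,6)
Fill (1+1,5+2) = (2,7)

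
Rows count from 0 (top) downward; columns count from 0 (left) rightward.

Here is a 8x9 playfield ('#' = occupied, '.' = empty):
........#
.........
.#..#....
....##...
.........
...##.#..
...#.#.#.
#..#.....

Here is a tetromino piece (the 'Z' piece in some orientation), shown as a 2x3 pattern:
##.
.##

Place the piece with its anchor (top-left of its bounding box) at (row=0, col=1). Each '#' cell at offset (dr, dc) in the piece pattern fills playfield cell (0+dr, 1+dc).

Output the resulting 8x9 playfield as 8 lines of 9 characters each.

Answer: .##.....#
..##.....
.#..#....
....##...
.........
...##.#..
...#.#.#.
#..#.....

Derivation:
Fill (0+0,1+0) = (0,1)
Fill (0+0,1+1) = (0,2)
Fill (0+1,1+1) = (1,2)
Fill (0+1,1+2) = (1,3)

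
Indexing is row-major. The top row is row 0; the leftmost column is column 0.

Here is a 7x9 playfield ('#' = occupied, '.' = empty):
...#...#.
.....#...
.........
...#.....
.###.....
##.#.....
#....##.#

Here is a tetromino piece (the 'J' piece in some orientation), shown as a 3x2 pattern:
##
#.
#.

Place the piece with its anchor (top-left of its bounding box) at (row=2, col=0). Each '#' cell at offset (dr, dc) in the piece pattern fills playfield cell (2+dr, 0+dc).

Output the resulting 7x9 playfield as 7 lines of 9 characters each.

Fill (2+0,0+0) = (2,0)
Fill (2+0,0+1) = (2,1)
Fill (2+1,0+0) = (3,0)
Fill (2+2,0+0) = (4,0)

Answer: ...#...#.
.....#...
##.......
#..#.....
####.....
##.#.....
#....##.#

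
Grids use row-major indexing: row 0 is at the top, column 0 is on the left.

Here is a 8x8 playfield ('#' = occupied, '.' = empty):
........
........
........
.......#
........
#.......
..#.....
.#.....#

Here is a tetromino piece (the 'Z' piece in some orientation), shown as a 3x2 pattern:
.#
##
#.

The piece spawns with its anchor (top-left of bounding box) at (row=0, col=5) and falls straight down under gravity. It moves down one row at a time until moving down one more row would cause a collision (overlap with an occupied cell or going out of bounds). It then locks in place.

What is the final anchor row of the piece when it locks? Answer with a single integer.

Answer: 5

Derivation:
Spawn at (row=0, col=5). Try each row:
  row 0: fits
  row 1: fits
  row 2: fits
  row 3: fits
  row 4: fits
  row 5: fits
  row 6: blocked -> lock at row 5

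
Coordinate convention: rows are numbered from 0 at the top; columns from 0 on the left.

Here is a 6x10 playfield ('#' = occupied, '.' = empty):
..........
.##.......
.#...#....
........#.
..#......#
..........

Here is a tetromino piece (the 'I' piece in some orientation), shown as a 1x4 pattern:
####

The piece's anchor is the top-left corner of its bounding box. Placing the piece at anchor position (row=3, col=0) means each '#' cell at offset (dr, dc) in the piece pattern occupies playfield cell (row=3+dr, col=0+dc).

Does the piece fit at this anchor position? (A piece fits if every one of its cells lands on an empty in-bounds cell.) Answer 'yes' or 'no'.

Answer: yes

Derivation:
Check each piece cell at anchor (3, 0):
  offset (0,0) -> (3,0): empty -> OK
  offset (0,1) -> (3,1): empty -> OK
  offset (0,2) -> (3,2): empty -> OK
  offset (0,3) -> (3,3): empty -> OK
All cells valid: yes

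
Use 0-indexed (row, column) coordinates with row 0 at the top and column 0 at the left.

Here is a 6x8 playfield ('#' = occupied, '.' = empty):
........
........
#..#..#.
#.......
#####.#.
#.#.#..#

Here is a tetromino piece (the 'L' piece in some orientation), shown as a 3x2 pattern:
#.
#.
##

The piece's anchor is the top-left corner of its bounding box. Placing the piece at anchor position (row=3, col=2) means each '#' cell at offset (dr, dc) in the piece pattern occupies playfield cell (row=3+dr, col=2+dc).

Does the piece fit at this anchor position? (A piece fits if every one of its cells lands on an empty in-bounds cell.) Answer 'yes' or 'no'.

Answer: no

Derivation:
Check each piece cell at anchor (3, 2):
  offset (0,0) -> (3,2): empty -> OK
  offset (1,0) -> (4,2): occupied ('#') -> FAIL
  offset (2,0) -> (5,2): occupied ('#') -> FAIL
  offset (2,1) -> (5,3): empty -> OK
All cells valid: no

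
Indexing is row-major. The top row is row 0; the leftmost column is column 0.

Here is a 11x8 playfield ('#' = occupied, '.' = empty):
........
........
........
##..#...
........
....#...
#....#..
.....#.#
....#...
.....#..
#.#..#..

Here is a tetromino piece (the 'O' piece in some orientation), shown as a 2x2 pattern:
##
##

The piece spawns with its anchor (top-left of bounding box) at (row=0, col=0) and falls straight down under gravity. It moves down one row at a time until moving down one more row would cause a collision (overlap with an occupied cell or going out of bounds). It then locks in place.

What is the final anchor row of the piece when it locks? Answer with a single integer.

Answer: 1

Derivation:
Spawn at (row=0, col=0). Try each row:
  row 0: fits
  row 1: fits
  row 2: blocked -> lock at row 1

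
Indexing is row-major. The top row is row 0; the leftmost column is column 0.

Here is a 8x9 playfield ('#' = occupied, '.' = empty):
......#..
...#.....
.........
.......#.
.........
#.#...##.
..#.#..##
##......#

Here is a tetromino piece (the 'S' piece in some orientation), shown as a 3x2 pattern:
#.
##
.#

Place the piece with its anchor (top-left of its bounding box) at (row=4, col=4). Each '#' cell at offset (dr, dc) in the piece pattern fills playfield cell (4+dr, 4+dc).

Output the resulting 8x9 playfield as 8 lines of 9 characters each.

Fill (4+0,4+0) = (4,4)
Fill (4+1,4+0) = (5,4)
Fill (4+1,4+1) = (5,5)
Fill (4+2,4+1) = (6,5)

Answer: ......#..
...#.....
.........
.......#.
....#....
#.#.####.
..#.##.##
##......#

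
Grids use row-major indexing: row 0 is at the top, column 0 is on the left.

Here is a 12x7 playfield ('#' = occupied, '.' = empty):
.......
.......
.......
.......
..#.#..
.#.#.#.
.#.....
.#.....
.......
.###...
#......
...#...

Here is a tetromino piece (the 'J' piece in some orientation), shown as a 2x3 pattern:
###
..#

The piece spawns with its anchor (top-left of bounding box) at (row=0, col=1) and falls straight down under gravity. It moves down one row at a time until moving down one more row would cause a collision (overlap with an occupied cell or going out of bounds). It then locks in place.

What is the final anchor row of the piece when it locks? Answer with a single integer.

Spawn at (row=0, col=1). Try each row:
  row 0: fits
  row 1: fits
  row 2: fits
  row 3: fits
  row 4: blocked -> lock at row 3

Answer: 3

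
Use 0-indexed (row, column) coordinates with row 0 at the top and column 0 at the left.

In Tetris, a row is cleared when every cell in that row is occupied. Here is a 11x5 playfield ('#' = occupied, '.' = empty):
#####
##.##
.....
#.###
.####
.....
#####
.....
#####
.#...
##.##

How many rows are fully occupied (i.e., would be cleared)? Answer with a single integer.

Answer: 3

Derivation:
Check each row:
  row 0: 0 empty cells -> FULL (clear)
  row 1: 1 empty cell -> not full
  row 2: 5 empty cells -> not full
  row 3: 1 empty cell -> not full
  row 4: 1 empty cell -> not full
  row 5: 5 empty cells -> not full
  row 6: 0 empty cells -> FULL (clear)
  row 7: 5 empty cells -> not full
  row 8: 0 empty cells -> FULL (clear)
  row 9: 4 empty cells -> not full
  row 10: 1 empty cell -> not full
Total rows cleared: 3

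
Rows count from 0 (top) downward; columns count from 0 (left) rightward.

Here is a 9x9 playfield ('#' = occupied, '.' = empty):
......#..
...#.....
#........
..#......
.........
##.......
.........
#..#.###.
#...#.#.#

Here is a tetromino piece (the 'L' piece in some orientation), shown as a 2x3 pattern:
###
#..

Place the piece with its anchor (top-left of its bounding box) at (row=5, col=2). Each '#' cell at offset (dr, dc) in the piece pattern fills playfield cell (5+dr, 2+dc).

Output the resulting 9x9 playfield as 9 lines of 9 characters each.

Answer: ......#..
...#.....
#........
..#......
.........
#####....
..#......
#..#.###.
#...#.#.#

Derivation:
Fill (5+0,2+0) = (5,2)
Fill (5+0,2+1) = (5,3)
Fill (5+0,2+2) = (5,4)
Fill (5+1,2+0) = (6,2)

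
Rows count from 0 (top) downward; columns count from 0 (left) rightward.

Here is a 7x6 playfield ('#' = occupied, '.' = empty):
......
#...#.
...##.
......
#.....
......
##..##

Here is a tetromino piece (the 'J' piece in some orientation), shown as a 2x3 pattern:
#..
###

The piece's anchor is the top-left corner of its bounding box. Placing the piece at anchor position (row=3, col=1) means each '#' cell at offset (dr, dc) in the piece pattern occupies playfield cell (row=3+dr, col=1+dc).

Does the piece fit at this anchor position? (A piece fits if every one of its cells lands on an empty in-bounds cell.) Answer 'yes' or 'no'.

Answer: yes

Derivation:
Check each piece cell at anchor (3, 1):
  offset (0,0) -> (3,1): empty -> OK
  offset (1,0) -> (4,1): empty -> OK
  offset (1,1) -> (4,2): empty -> OK
  offset (1,2) -> (4,3): empty -> OK
All cells valid: yes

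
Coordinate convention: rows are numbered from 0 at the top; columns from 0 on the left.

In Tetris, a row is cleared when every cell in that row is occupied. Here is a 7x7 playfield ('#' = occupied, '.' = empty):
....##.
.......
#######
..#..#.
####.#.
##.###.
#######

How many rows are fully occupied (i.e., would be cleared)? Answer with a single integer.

Answer: 2

Derivation:
Check each row:
  row 0: 5 empty cells -> not full
  row 1: 7 empty cells -> not full
  row 2: 0 empty cells -> FULL (clear)
  row 3: 5 empty cells -> not full
  row 4: 2 empty cells -> not full
  row 5: 2 empty cells -> not full
  row 6: 0 empty cells -> FULL (clear)
Total rows cleared: 2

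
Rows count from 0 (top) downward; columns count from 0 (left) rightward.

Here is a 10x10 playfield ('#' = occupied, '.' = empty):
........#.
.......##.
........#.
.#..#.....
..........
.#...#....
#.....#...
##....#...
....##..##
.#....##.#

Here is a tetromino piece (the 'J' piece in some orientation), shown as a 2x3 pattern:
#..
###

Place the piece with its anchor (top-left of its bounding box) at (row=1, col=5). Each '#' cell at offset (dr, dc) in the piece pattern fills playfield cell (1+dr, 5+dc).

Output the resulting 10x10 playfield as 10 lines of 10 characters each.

Answer: ........#.
.....#.##.
.....####.
.#..#.....
..........
.#...#....
#.....#...
##....#...
....##..##
.#....##.#

Derivation:
Fill (1+0,5+0) = (1,5)
Fill (1+1,5+0) = (2,5)
Fill (1+1,5+1) = (2,6)
Fill (1+1,5+2) = (2,7)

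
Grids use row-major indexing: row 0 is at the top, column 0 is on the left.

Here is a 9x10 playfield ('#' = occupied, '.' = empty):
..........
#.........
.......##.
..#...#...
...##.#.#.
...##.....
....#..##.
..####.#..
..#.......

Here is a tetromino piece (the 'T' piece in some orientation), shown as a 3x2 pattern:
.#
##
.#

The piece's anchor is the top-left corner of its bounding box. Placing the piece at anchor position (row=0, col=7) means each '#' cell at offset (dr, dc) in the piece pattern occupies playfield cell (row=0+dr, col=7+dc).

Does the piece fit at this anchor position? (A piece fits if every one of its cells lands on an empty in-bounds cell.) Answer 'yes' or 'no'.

Answer: no

Derivation:
Check each piece cell at anchor (0, 7):
  offset (0,1) -> (0,8): empty -> OK
  offset (1,0) -> (1,7): empty -> OK
  offset (1,1) -> (1,8): empty -> OK
  offset (2,1) -> (2,8): occupied ('#') -> FAIL
All cells valid: no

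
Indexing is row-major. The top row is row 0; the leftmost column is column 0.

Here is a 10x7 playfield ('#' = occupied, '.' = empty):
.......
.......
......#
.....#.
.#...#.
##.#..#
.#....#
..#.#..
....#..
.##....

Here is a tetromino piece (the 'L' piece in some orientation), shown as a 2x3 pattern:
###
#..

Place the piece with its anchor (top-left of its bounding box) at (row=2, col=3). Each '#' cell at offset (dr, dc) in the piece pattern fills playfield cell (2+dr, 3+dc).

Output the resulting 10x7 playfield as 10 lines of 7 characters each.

Fill (2+0,3+0) = (2,3)
Fill (2+0,3+1) = (2,4)
Fill (2+0,3+2) = (2,5)
Fill (2+1,3+0) = (3,3)

Answer: .......
.......
...####
...#.#.
.#...#.
##.#..#
.#....#
..#.#..
....#..
.##....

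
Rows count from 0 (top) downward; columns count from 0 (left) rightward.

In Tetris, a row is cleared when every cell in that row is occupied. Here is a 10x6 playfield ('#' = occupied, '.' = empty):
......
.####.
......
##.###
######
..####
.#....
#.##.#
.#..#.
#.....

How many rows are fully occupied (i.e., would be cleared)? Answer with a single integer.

Check each row:
  row 0: 6 empty cells -> not full
  row 1: 2 empty cells -> not full
  row 2: 6 empty cells -> not full
  row 3: 1 empty cell -> not full
  row 4: 0 empty cells -> FULL (clear)
  row 5: 2 empty cells -> not full
  row 6: 5 empty cells -> not full
  row 7: 2 empty cells -> not full
  row 8: 4 empty cells -> not full
  row 9: 5 empty cells -> not full
Total rows cleared: 1

Answer: 1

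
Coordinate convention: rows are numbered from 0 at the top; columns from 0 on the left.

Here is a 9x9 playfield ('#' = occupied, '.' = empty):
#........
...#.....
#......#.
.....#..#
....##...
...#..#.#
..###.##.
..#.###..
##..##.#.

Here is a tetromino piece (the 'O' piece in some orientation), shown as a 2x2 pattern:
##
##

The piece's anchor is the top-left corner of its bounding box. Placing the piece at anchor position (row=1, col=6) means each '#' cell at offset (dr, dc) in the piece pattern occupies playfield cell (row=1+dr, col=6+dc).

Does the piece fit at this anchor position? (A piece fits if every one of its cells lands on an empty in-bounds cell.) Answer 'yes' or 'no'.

Check each piece cell at anchor (1, 6):
  offset (0,0) -> (1,6): empty -> OK
  offset (0,1) -> (1,7): empty -> OK
  offset (1,0) -> (2,6): empty -> OK
  offset (1,1) -> (2,7): occupied ('#') -> FAIL
All cells valid: no

Answer: no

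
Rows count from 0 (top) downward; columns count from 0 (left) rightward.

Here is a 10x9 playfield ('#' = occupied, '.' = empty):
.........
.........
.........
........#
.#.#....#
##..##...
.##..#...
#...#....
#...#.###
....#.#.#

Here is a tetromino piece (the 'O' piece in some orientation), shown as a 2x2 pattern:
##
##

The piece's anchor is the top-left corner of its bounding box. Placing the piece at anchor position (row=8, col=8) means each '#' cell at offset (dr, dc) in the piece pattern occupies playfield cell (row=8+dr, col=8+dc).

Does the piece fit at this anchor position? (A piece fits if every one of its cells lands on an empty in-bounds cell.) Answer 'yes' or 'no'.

Check each piece cell at anchor (8, 8):
  offset (0,0) -> (8,8): occupied ('#') -> FAIL
  offset (0,1) -> (8,9): out of bounds -> FAIL
  offset (1,0) -> (9,8): occupied ('#') -> FAIL
  offset (1,1) -> (9,9): out of bounds -> FAIL
All cells valid: no

Answer: no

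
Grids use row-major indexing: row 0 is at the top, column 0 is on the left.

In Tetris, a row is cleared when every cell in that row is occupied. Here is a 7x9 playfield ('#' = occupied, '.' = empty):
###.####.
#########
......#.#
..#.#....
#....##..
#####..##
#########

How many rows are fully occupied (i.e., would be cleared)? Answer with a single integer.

Check each row:
  row 0: 2 empty cells -> not full
  row 1: 0 empty cells -> FULL (clear)
  row 2: 7 empty cells -> not full
  row 3: 7 empty cells -> not full
  row 4: 6 empty cells -> not full
  row 5: 2 empty cells -> not full
  row 6: 0 empty cells -> FULL (clear)
Total rows cleared: 2

Answer: 2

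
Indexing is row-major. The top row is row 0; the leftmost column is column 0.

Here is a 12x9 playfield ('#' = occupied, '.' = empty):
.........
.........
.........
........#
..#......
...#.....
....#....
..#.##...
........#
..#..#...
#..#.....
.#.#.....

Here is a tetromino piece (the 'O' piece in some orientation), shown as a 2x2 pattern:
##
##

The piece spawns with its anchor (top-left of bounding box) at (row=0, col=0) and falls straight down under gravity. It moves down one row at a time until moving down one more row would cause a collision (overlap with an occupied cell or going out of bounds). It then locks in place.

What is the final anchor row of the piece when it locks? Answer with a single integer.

Answer: 8

Derivation:
Spawn at (row=0, col=0). Try each row:
  row 0: fits
  row 1: fits
  row 2: fits
  row 3: fits
  row 4: fits
  row 5: fits
  row 6: fits
  row 7: fits
  row 8: fits
  row 9: blocked -> lock at row 8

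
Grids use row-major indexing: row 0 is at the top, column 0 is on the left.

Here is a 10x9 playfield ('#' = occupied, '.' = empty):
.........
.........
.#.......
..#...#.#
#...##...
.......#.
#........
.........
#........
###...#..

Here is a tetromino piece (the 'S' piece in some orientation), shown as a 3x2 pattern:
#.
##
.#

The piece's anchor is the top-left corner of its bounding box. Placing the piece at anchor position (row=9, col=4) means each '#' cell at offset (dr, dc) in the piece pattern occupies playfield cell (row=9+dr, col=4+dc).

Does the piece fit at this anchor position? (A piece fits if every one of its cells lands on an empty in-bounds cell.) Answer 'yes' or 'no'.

Check each piece cell at anchor (9, 4):
  offset (0,0) -> (9,4): empty -> OK
  offset (1,0) -> (10,4): out of bounds -> FAIL
  offset (1,1) -> (10,5): out of bounds -> FAIL
  offset (2,1) -> (11,5): out of bounds -> FAIL
All cells valid: no

Answer: no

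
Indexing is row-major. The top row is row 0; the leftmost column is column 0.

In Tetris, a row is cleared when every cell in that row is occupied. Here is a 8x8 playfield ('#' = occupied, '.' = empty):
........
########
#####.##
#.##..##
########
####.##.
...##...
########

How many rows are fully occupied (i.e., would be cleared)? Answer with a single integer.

Answer: 3

Derivation:
Check each row:
  row 0: 8 empty cells -> not full
  row 1: 0 empty cells -> FULL (clear)
  row 2: 1 empty cell -> not full
  row 3: 3 empty cells -> not full
  row 4: 0 empty cells -> FULL (clear)
  row 5: 2 empty cells -> not full
  row 6: 6 empty cells -> not full
  row 7: 0 empty cells -> FULL (clear)
Total rows cleared: 3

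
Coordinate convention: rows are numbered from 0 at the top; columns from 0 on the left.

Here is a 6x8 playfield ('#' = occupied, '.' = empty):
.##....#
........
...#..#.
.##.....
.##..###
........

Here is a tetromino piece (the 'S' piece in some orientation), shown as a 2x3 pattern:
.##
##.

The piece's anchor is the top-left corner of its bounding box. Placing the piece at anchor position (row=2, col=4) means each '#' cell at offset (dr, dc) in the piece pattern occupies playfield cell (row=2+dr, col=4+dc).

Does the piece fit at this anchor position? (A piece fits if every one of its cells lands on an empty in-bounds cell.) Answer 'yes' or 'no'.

Answer: no

Derivation:
Check each piece cell at anchor (2, 4):
  offset (0,1) -> (2,5): empty -> OK
  offset (0,2) -> (2,6): occupied ('#') -> FAIL
  offset (1,0) -> (3,4): empty -> OK
  offset (1,1) -> (3,5): empty -> OK
All cells valid: no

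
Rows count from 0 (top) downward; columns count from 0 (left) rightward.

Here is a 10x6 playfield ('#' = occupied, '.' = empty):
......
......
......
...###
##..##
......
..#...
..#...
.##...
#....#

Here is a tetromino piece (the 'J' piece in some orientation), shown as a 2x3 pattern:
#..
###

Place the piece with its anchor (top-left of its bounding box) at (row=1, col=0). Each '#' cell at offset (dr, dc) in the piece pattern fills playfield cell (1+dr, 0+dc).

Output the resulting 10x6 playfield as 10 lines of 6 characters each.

Answer: ......
#.....
###...
...###
##..##
......
..#...
..#...
.##...
#....#

Derivation:
Fill (1+0,0+0) = (1,0)
Fill (1+1,0+0) = (2,0)
Fill (1+1,0+1) = (2,1)
Fill (1+1,0+2) = (2,2)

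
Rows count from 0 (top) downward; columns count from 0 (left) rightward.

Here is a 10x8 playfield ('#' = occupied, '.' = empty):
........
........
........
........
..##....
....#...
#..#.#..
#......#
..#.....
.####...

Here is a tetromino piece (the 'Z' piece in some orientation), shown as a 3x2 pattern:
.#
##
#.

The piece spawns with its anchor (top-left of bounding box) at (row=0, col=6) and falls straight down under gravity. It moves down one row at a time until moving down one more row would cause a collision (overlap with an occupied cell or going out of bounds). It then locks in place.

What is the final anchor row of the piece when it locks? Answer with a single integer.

Answer: 5

Derivation:
Spawn at (row=0, col=6). Try each row:
  row 0: fits
  row 1: fits
  row 2: fits
  row 3: fits
  row 4: fits
  row 5: fits
  row 6: blocked -> lock at row 5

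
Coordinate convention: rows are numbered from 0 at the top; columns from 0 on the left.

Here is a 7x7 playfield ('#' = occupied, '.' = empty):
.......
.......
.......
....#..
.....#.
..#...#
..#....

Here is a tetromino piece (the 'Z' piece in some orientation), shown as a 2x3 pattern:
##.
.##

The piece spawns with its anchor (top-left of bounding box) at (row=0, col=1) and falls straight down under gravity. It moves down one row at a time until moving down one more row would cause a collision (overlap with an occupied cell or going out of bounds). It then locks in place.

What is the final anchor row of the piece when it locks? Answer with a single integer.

Answer: 3

Derivation:
Spawn at (row=0, col=1). Try each row:
  row 0: fits
  row 1: fits
  row 2: fits
  row 3: fits
  row 4: blocked -> lock at row 3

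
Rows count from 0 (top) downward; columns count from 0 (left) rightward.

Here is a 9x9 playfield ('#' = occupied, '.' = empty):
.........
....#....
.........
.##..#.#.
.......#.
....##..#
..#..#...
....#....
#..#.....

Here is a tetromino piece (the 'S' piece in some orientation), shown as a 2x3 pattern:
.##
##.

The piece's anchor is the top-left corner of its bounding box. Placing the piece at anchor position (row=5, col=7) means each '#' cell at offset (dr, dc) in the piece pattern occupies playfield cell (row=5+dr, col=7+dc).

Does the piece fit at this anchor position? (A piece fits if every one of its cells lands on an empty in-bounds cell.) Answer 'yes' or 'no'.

Answer: no

Derivation:
Check each piece cell at anchor (5, 7):
  offset (0,1) -> (5,8): occupied ('#') -> FAIL
  offset (0,2) -> (5,9): out of bounds -> FAIL
  offset (1,0) -> (6,7): empty -> OK
  offset (1,1) -> (6,8): empty -> OK
All cells valid: no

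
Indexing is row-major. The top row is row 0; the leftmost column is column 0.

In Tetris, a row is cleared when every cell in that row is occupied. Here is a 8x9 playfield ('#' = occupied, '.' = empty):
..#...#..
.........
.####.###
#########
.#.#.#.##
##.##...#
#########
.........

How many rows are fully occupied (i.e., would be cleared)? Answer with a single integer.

Answer: 2

Derivation:
Check each row:
  row 0: 7 empty cells -> not full
  row 1: 9 empty cells -> not full
  row 2: 2 empty cells -> not full
  row 3: 0 empty cells -> FULL (clear)
  row 4: 4 empty cells -> not full
  row 5: 4 empty cells -> not full
  row 6: 0 empty cells -> FULL (clear)
  row 7: 9 empty cells -> not full
Total rows cleared: 2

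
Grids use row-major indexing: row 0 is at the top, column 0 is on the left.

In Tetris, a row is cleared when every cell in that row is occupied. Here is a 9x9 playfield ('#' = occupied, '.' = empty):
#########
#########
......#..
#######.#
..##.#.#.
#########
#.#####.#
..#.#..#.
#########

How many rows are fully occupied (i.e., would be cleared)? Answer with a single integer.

Answer: 4

Derivation:
Check each row:
  row 0: 0 empty cells -> FULL (clear)
  row 1: 0 empty cells -> FULL (clear)
  row 2: 8 empty cells -> not full
  row 3: 1 empty cell -> not full
  row 4: 5 empty cells -> not full
  row 5: 0 empty cells -> FULL (clear)
  row 6: 2 empty cells -> not full
  row 7: 6 empty cells -> not full
  row 8: 0 empty cells -> FULL (clear)
Total rows cleared: 4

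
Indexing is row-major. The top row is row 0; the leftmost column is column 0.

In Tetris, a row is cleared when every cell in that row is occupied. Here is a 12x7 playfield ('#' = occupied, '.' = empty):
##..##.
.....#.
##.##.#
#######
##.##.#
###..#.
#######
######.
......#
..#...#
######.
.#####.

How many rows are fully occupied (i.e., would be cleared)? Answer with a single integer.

Check each row:
  row 0: 3 empty cells -> not full
  row 1: 6 empty cells -> not full
  row 2: 2 empty cells -> not full
  row 3: 0 empty cells -> FULL (clear)
  row 4: 2 empty cells -> not full
  row 5: 3 empty cells -> not full
  row 6: 0 empty cells -> FULL (clear)
  row 7: 1 empty cell -> not full
  row 8: 6 empty cells -> not full
  row 9: 5 empty cells -> not full
  row 10: 1 empty cell -> not full
  row 11: 2 empty cells -> not full
Total rows cleared: 2

Answer: 2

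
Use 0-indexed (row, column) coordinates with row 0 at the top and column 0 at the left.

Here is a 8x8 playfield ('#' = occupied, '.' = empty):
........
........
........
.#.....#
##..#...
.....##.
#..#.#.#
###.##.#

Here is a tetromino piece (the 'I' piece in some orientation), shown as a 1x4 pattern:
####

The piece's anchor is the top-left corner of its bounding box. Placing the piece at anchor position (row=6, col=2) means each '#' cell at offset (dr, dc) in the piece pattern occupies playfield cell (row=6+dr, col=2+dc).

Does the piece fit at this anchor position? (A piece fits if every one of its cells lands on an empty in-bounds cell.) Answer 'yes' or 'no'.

Check each piece cell at anchor (6, 2):
  offset (0,0) -> (6,2): empty -> OK
  offset (0,1) -> (6,3): occupied ('#') -> FAIL
  offset (0,2) -> (6,4): empty -> OK
  offset (0,3) -> (6,5): occupied ('#') -> FAIL
All cells valid: no

Answer: no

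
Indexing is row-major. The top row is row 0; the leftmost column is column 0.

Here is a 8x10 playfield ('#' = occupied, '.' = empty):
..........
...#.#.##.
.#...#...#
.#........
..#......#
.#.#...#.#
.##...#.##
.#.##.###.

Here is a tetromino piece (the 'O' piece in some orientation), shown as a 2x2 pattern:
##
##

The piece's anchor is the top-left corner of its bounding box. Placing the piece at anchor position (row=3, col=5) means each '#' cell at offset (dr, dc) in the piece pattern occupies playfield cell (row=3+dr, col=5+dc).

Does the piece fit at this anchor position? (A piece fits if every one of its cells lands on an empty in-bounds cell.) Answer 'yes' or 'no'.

Check each piece cell at anchor (3, 5):
  offset (0,0) -> (3,5): empty -> OK
  offset (0,1) -> (3,6): empty -> OK
  offset (1,0) -> (4,5): empty -> OK
  offset (1,1) -> (4,6): empty -> OK
All cells valid: yes

Answer: yes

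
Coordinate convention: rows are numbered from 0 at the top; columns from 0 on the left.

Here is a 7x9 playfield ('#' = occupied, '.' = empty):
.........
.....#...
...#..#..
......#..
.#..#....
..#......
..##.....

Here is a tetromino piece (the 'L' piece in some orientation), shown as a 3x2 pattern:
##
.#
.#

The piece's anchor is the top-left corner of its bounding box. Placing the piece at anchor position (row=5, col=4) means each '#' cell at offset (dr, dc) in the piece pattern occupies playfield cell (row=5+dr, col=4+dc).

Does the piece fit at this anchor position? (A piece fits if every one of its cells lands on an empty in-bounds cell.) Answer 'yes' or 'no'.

Answer: no

Derivation:
Check each piece cell at anchor (5, 4):
  offset (0,0) -> (5,4): empty -> OK
  offset (0,1) -> (5,5): empty -> OK
  offset (1,1) -> (6,5): empty -> OK
  offset (2,1) -> (7,5): out of bounds -> FAIL
All cells valid: no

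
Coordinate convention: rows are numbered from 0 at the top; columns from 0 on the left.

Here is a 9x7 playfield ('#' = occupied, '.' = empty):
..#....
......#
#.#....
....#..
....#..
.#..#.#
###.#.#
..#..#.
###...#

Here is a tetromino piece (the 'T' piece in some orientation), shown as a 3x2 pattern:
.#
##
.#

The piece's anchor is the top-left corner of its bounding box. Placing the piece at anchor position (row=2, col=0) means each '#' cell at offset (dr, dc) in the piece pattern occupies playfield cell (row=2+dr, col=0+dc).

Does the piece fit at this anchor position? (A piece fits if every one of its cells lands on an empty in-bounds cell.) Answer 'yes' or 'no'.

Check each piece cell at anchor (2, 0):
  offset (0,1) -> (2,1): empty -> OK
  offset (1,0) -> (3,0): empty -> OK
  offset (1,1) -> (3,1): empty -> OK
  offset (2,1) -> (4,1): empty -> OK
All cells valid: yes

Answer: yes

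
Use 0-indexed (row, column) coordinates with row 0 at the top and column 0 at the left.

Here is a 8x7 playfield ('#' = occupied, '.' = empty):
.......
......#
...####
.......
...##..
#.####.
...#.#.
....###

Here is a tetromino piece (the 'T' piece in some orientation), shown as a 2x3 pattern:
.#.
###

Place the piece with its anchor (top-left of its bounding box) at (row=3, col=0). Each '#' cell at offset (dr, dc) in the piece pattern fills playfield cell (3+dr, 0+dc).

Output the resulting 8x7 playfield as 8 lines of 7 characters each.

Answer: .......
......#
...####
.#.....
#####..
#.####.
...#.#.
....###

Derivation:
Fill (3+0,0+1) = (3,1)
Fill (3+1,0+0) = (4,0)
Fill (3+1,0+1) = (4,1)
Fill (3+1,0+2) = (4,2)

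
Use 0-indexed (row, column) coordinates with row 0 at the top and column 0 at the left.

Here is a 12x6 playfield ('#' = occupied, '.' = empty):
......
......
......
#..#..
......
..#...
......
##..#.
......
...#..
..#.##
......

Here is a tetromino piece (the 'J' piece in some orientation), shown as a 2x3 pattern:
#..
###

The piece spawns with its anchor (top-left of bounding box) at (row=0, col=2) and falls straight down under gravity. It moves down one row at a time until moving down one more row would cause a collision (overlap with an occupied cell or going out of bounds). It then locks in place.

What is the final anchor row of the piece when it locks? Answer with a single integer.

Spawn at (row=0, col=2). Try each row:
  row 0: fits
  row 1: fits
  row 2: blocked -> lock at row 1

Answer: 1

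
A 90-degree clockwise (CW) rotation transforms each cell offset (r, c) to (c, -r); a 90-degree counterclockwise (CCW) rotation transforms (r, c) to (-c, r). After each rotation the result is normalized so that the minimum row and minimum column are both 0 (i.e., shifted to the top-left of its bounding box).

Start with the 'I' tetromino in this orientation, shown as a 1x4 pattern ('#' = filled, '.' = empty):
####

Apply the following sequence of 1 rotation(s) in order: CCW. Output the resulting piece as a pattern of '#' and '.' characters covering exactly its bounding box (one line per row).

Answer: #
#
#
#

Derivation:
Start:
####
After rotation 1 (CCW):
#
#
#
#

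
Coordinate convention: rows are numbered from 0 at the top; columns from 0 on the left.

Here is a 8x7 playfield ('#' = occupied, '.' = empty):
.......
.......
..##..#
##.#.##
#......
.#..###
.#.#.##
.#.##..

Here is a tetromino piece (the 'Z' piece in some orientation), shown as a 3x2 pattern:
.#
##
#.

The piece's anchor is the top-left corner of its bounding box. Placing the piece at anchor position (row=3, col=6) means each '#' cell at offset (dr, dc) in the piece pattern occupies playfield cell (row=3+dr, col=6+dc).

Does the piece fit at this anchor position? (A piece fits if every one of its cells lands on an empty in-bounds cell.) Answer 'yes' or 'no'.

Check each piece cell at anchor (3, 6):
  offset (0,1) -> (3,7): out of bounds -> FAIL
  offset (1,0) -> (4,6): empty -> OK
  offset (1,1) -> (4,7): out of bounds -> FAIL
  offset (2,0) -> (5,6): occupied ('#') -> FAIL
All cells valid: no

Answer: no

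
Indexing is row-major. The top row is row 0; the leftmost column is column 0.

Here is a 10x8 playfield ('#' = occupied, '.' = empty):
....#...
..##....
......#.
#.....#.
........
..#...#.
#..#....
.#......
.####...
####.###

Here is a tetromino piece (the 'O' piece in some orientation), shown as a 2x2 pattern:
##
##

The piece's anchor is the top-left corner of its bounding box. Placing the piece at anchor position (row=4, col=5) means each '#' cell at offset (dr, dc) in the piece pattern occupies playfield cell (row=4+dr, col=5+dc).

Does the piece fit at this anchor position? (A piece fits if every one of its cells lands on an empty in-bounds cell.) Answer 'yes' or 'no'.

Check each piece cell at anchor (4, 5):
  offset (0,0) -> (4,5): empty -> OK
  offset (0,1) -> (4,6): empty -> OK
  offset (1,0) -> (5,5): empty -> OK
  offset (1,1) -> (5,6): occupied ('#') -> FAIL
All cells valid: no

Answer: no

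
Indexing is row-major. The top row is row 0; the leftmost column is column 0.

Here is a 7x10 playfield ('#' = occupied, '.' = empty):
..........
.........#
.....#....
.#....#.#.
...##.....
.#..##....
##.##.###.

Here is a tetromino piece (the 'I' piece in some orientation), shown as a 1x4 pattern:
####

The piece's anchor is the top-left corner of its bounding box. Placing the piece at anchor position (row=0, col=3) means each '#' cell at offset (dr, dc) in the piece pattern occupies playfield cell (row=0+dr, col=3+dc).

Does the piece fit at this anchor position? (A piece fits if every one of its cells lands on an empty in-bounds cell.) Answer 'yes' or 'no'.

Answer: yes

Derivation:
Check each piece cell at anchor (0, 3):
  offset (0,0) -> (0,3): empty -> OK
  offset (0,1) -> (0,4): empty -> OK
  offset (0,2) -> (0,5): empty -> OK
  offset (0,3) -> (0,6): empty -> OK
All cells valid: yes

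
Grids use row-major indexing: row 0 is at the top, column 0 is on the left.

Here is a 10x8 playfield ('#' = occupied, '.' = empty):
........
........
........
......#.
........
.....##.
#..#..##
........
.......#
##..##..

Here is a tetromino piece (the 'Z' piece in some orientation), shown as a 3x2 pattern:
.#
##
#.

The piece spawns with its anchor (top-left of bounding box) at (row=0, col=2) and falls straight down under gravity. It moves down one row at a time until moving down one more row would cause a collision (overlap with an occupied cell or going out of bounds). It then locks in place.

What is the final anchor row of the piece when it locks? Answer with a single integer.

Spawn at (row=0, col=2). Try each row:
  row 0: fits
  row 1: fits
  row 2: fits
  row 3: fits
  row 4: fits
  row 5: blocked -> lock at row 4

Answer: 4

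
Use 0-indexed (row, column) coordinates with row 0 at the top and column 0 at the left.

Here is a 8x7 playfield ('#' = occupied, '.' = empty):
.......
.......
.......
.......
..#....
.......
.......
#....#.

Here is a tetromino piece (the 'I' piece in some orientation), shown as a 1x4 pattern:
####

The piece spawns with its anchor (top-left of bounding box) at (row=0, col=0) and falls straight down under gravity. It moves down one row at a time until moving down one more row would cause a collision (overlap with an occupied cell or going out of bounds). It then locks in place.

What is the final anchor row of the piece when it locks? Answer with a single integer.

Spawn at (row=0, col=0). Try each row:
  row 0: fits
  row 1: fits
  row 2: fits
  row 3: fits
  row 4: blocked -> lock at row 3

Answer: 3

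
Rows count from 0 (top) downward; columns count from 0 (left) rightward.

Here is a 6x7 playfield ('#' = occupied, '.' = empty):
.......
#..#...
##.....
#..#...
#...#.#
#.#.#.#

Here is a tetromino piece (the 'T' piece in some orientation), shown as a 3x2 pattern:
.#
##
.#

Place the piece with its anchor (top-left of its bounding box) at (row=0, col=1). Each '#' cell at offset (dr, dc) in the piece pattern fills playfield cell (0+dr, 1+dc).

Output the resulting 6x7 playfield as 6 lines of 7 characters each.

Fill (0+0,1+1) = (0,2)
Fill (0+1,1+0) = (1,1)
Fill (0+1,1+1) = (1,2)
Fill (0+2,1+1) = (2,2)

Answer: ..#....
####...
###....
#..#...
#...#.#
#.#.#.#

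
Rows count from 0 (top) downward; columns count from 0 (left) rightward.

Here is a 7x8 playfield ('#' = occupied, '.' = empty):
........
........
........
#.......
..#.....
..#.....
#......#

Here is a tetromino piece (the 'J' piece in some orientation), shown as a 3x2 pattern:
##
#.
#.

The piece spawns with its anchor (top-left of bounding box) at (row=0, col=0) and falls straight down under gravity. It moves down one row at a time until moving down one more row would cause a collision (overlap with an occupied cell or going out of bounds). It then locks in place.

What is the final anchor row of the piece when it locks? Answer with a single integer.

Spawn at (row=0, col=0). Try each row:
  row 0: fits
  row 1: blocked -> lock at row 0

Answer: 0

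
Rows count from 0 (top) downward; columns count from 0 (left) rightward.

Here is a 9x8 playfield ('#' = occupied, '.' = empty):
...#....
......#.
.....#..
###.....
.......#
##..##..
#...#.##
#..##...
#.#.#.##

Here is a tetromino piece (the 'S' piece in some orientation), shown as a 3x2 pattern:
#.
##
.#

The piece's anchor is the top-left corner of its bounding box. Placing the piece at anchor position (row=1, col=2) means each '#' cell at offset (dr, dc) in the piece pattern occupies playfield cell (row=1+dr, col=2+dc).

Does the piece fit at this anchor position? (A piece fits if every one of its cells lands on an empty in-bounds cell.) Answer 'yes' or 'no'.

Answer: yes

Derivation:
Check each piece cell at anchor (1, 2):
  offset (0,0) -> (1,2): empty -> OK
  offset (1,0) -> (2,2): empty -> OK
  offset (1,1) -> (2,3): empty -> OK
  offset (2,1) -> (3,3): empty -> OK
All cells valid: yes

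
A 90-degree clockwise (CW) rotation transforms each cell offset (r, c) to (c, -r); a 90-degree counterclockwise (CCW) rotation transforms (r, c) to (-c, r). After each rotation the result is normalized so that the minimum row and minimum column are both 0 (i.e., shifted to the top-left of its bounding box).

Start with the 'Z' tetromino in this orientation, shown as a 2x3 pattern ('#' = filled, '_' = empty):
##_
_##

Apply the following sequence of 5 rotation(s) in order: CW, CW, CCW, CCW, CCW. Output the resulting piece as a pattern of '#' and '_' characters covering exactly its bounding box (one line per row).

Answer: _#
##
#_

Derivation:
Start:
##_
_##
After rotation 1 (CW):
_#
##
#_
After rotation 2 (CW):
##_
_##
After rotation 3 (CCW):
_#
##
#_
After rotation 4 (CCW):
##_
_##
After rotation 5 (CCW):
_#
##
#_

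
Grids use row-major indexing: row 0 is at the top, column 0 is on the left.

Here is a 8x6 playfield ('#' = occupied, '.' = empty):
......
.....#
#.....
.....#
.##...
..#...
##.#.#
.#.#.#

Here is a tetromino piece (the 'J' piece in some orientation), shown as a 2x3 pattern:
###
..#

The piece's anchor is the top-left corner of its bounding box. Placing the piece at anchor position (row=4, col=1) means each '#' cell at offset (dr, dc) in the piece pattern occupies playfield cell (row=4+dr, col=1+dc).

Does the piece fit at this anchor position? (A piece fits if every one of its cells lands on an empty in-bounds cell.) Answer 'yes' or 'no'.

Check each piece cell at anchor (4, 1):
  offset (0,0) -> (4,1): occupied ('#') -> FAIL
  offset (0,1) -> (4,2): occupied ('#') -> FAIL
  offset (0,2) -> (4,3): empty -> OK
  offset (1,2) -> (5,3): empty -> OK
All cells valid: no

Answer: no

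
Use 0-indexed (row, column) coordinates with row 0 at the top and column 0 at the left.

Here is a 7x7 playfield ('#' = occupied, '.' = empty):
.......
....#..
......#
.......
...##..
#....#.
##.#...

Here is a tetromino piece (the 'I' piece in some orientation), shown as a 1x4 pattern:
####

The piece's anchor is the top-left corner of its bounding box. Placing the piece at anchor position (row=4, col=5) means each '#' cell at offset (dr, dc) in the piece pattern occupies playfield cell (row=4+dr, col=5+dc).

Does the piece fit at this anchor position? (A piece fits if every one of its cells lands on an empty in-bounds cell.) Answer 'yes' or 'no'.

Answer: no

Derivation:
Check each piece cell at anchor (4, 5):
  offset (0,0) -> (4,5): empty -> OK
  offset (0,1) -> (4,6): empty -> OK
  offset (0,2) -> (4,7): out of bounds -> FAIL
  offset (0,3) -> (4,8): out of bounds -> FAIL
All cells valid: no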